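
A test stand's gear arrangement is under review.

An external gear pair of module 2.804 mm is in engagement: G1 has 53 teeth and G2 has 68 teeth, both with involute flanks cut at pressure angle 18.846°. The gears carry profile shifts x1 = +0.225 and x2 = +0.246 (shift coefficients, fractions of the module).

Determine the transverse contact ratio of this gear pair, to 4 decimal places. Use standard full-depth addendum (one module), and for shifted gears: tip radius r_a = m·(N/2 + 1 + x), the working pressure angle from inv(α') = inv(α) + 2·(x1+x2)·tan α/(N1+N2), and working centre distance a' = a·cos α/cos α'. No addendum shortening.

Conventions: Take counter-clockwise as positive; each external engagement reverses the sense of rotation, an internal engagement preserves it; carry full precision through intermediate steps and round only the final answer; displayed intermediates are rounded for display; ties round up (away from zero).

1.7792

topology: single-mesh involute geometry — m = 2.804, 53T/68T pair
base radii: r_b1 = 70.322472, r_b2 = 90.225058
tip radii: r_a1 = 77.740900, r_a2 = 98.829784
inv(α') = inv(18.846°) + 2·(+0.225+0.246)·tan α/(53+68) = 0.01505641  ⇒  α' = 20.06552°
a' = a·cos α / cos α' = 169.6420·cos 18.846°/cos 20.06552° = 170.922362
action lengths: √(r_a1²−r_b1²) = 33.142080, √(r_a2²−r_b2²) = 40.333176
base pitch p_b = π·m·cos α = 8.336776
CR = (33.142080 + 40.333176 − 170.922362·sin 20.06552°)/8.336776 = 1.779194
contact ratio ≈ 1.7792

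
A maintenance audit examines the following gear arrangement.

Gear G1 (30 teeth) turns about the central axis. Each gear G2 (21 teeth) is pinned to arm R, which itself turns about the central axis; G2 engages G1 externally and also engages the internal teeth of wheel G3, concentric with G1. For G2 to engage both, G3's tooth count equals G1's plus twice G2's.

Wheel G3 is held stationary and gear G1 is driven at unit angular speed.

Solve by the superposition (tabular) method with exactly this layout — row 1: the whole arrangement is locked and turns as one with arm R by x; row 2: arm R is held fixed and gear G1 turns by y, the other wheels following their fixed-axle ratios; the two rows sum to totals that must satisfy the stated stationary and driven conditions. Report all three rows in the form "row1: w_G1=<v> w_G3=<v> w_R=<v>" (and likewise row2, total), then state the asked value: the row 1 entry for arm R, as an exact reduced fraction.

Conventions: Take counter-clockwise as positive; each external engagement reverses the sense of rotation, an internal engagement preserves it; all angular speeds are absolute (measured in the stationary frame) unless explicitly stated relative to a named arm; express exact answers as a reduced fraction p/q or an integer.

row1: w_G1=5/17 w_G3=5/17 w_R=5/17
row2: w_G1=12/17 w_G3=-5/17 w_R=0
total: w_G1=1 w_G3=0 w_R=5/17
asked value: 5/17

recognized (axles ride arm R): planetary set, 30/21/72 teeth
superposition row 1 [locked train]: every member turns x
superposition row 2 [arm held]: sun y, ring −(30/72)·y, arm 0
boundary: total ω_ring = x − (30/72)·y = 0 and total ω_sun = x + y = 1  ⇒  y = 12/17, x = 5/17
row 2 ring = −(30/72)·12/17 = -5/17
totals (row 1 + row 2): sun 5/17 + 12/17 = 1, ring 5/17 + (-5/17) = 0, arm 5/17 + 0 = 5/17
asked cell (row1, arm) = 5/17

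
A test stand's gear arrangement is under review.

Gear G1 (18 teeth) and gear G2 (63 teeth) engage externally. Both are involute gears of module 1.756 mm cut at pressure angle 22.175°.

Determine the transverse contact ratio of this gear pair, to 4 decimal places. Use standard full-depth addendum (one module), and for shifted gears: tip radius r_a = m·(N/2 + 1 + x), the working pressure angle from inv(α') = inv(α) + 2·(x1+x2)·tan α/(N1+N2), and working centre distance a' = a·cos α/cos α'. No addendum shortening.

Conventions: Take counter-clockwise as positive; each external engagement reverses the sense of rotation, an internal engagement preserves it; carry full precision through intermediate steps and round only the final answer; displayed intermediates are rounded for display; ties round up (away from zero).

1.5709

single-mesh involute tooth geometry (18T engaging 63T at module 1.756)
base radii: r_b1 = 14.635063, r_b2 = 51.222720
tip radii: r_a1 = 17.560000, r_a2 = 57.070000
no profile shift: α' = α, a' = a
action lengths: √(r_a1²−r_b1²) = 9.704047, √(r_a2²−r_b2²) = 25.163820
base pitch p_b = π·m·cos α = 5.108601
CR = (9.704047 + 25.163820 − 71.118000·sin 22.17500°)/5.108601 = 1.570943
contact ratio ≈ 1.5709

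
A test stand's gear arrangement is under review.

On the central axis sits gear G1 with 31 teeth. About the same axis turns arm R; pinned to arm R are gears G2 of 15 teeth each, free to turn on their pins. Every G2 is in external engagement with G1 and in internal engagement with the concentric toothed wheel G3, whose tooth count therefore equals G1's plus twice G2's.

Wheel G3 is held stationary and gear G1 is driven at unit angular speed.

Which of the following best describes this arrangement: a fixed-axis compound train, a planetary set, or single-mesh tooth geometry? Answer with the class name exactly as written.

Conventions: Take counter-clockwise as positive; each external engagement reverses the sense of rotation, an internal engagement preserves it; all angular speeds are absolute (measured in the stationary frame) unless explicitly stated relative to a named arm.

planetary set

recognized (axles ride arm R): planetary set, 31/15/61 teeth
classification: planetary set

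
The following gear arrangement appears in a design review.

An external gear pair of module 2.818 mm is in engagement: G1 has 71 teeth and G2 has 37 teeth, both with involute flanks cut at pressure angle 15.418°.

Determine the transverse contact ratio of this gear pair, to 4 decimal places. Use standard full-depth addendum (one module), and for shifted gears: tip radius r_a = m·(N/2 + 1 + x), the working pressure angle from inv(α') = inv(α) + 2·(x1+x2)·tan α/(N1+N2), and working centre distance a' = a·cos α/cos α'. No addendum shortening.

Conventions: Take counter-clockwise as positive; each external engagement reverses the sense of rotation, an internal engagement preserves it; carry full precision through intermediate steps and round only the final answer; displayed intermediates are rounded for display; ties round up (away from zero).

2.0542

topology: single-mesh involute geometry — m = 2.818, 71T/37T pair
base radii: r_b1 = 96.438789, r_b2 = 50.256834
tip radii: r_a1 = 102.857000, r_a2 = 54.951000
no profile shift: α' = α, a' = a
action lengths: √(r_a1²−r_b1²) = 35.764820, √(r_a2²−r_b2²) = 22.223030
base pitch p_b = π·m·cos α = 8.534405
CR = (35.764820 + 22.223030 − 152.172000·sin 15.41800°)/8.534405 = 2.054221
contact ratio ≈ 2.0542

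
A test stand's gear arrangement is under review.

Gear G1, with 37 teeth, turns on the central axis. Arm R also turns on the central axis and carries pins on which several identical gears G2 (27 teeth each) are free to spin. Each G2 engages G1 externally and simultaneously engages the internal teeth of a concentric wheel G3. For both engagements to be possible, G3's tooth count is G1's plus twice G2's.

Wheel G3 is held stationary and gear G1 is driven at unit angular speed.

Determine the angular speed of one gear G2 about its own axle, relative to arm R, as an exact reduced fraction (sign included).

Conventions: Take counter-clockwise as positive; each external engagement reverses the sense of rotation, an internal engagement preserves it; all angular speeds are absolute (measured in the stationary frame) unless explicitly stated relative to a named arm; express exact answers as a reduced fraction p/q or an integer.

recognized (axles ride arm R): planetary set, 37/27/91 teeth
ring teeth: 37 + 2·27 = 91
37(ω_sun−ω_arm) = −91(ω_ring−ω_arm),  ω_ring = 0, ω_sun = 1
37(1−ω_arm) = −91(0−ω_arm)  ⇒  128·ω_arm = 37  ⇒  ω_arm = 37/128
sun–planet mesh: 37·(1−37/128) = −27·(ω_p−ω_arm)  ⇒  ω_p−ω_arm = -3367/3456
exact speed ratio = -3367/3456

-3367/3456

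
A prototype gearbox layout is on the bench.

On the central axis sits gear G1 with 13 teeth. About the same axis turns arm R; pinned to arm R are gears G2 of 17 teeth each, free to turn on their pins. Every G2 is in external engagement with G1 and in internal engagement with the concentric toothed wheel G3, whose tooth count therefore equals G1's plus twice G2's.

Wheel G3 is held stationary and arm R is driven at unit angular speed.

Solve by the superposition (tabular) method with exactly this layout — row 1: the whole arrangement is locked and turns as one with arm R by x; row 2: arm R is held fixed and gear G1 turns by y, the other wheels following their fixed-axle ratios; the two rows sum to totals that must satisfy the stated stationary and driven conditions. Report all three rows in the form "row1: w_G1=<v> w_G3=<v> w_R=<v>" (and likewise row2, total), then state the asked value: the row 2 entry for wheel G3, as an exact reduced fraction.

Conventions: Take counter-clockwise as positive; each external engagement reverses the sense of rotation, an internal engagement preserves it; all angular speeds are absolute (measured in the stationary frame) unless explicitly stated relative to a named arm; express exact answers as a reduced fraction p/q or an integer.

topology: planetary set — G1 13T / G2 17T / G3 47T, arm = carrier (Willis)
row 1: whole set turns with the arm by x
row 2 (arm held, sun turns y): ω_ring = −(13/47)·y, ω_arm = 0
boundary: total ω_ring = x − (13/47)·y = 0 and total ω_arm = x = 1  ⇒  y = 47/13, x = 1
row 2 ring = −(13/47)·47/13 = -1
totals (row 1 + row 2): sun 1 + 47/13 = 60/13, ring 1 + (-1) = 0, arm 1 + 0 = 1
asked cell (row2, ring) = -1

row1: w_G1=1 w_G3=1 w_R=1
row2: w_G1=47/13 w_G3=-1 w_R=0
total: w_G1=60/13 w_G3=0 w_R=1
asked value: -1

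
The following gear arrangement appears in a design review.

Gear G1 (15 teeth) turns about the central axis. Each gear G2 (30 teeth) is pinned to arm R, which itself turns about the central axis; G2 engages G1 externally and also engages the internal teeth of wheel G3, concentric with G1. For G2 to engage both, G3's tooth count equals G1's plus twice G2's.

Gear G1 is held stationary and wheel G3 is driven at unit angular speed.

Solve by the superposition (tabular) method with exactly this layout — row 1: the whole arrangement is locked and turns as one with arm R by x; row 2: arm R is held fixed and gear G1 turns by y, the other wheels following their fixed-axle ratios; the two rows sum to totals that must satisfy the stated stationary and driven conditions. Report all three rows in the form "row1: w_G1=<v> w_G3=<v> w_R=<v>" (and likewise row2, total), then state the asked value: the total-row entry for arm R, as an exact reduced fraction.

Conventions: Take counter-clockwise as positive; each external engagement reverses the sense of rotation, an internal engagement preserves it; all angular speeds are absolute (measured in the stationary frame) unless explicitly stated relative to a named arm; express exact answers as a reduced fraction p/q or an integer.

class = planetary set [G3 = 15+2·30 = 75; Willis about the carrier]
row 1 (train locked, turned with arm): all members turn x
row 2 (arm held, sun turns y): ω_ring = −(15/75)·y, ω_arm = 0
boundary: total ω_sun = x + y = 0 and total ω_ring = x − (15/75)·y = 1  ⇒  y = -5/6, x = 5/6
row 2 ring = −(15/75)·(-5/6) = 1/6
totals (row 1 + row 2): sun 5/6 + (-5/6) = 0, ring 5/6 + 1/6 = 1, arm 5/6 + 0 = 5/6
asked cell (total, arm) = 5/6

row1: w_G1=5/6 w_G3=5/6 w_R=5/6
row2: w_G1=-5/6 w_G3=1/6 w_R=0
total: w_G1=0 w_G3=1 w_R=5/6
asked value: 5/6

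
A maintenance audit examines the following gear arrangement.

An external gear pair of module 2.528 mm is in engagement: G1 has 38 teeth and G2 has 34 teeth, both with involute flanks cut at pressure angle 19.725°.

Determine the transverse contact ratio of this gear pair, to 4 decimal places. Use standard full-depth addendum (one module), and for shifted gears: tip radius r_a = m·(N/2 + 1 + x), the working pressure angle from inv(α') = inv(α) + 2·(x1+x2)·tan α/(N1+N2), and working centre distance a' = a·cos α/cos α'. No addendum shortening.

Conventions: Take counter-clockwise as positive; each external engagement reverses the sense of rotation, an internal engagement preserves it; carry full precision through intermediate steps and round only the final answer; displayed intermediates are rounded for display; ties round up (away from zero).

recognized (one external pair, fixed centres): single-mesh tooth geometry, m = 2.528, N1 = 38, N2 = 34
base radii: r_b1 = 45.213644, r_b2 = 40.454313
tip radii: r_a1 = 50.560000, r_a2 = 45.504000
no profile shift: α' = α, a' = a
action lengths: √(r_a1²−r_b1²) = 22.628301, √(r_a2²−r_b2²) = 20.834168
base pitch p_b = π·m·cos α = 7.475940
CR = (22.628301 + 20.834168 − 91.008000·sin 19.72500°)/7.475940 = 1.705033
contact ratio ≈ 1.7050

1.7050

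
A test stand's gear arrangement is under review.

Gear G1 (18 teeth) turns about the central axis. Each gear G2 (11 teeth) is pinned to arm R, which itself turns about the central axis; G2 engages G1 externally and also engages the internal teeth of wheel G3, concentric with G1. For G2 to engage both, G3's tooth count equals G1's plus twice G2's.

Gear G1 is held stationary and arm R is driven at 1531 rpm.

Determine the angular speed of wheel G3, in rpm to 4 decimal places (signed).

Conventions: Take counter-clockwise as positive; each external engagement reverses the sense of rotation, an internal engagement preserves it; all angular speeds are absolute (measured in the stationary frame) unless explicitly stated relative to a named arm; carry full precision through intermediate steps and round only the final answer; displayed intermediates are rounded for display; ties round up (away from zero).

planetary set (18T centre, 11T on arm, 40T internal) — Willis relation
normalise by the input: solve with ω_arm = 1, then scale by 1531 rpm
ring teeth: 18 + 2·11 = 40
18(ω_sun−ω_arm) = −40(ω_ring−ω_arm),  ω_sun = 0, ω_arm = 1
ω_ring = 1 − (18/40)(0−1) = 29/20
scale: ω_ring = 29/20 × 1531 rpm = +2219.9500 rpm

+2219.9500 rpm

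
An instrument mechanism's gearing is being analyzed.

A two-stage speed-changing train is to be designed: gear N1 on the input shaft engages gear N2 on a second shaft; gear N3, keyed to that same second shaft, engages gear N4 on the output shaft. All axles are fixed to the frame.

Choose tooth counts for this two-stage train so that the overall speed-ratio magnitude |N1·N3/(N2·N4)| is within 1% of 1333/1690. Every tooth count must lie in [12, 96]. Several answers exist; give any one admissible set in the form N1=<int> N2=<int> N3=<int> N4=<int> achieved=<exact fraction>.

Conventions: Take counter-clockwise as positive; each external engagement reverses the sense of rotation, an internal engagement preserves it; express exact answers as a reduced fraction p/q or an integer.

2-stage fixed-axis compound train for ratio 1333/1690
target = 1333/1690 in lowest terms: an exact hit needs N1·N3 = k·1333 and N2·N4 = k·1690 for one integer k, every count in [12, 96]; additionally prefer no 1:1 stage (N1 ≠ N2, N3 ≠ N4)
k = 1: N1·N3 = 1333 = 31·43, N2·N4 = 1690 = 26·65
achieved = 31·43/(26·65) = 1333/1690; |achieved − target| = 0 ≤ 1333/169000 ✓

N1=31 N2=26 N3=43 N4=65 achieved=1333/1690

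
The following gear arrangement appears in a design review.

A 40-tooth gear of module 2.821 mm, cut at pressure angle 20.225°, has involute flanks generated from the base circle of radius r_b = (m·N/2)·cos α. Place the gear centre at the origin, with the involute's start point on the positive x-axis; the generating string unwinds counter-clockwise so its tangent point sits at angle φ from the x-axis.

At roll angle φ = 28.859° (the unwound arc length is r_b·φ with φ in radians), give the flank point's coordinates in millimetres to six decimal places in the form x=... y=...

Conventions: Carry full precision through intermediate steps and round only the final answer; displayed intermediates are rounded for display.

recognized (one wheel, involute flank): single-mesh tooth geometry, m = 2.821, N = 40
pitch radius r_p = m·N/2 = 2.821·40/2 = 56.420000
base radius r_b = r_p·cos α = 56.420000·cos 20.225° = 52.941271
roll angle φ = 28.859° = 0.50368457 rad
x = r_b·(cos φ + φ·sin φ) = 59.236856
y = r_b·(sin φ − φ·cos φ) = 2.198320

x=59.236856 y=2.198320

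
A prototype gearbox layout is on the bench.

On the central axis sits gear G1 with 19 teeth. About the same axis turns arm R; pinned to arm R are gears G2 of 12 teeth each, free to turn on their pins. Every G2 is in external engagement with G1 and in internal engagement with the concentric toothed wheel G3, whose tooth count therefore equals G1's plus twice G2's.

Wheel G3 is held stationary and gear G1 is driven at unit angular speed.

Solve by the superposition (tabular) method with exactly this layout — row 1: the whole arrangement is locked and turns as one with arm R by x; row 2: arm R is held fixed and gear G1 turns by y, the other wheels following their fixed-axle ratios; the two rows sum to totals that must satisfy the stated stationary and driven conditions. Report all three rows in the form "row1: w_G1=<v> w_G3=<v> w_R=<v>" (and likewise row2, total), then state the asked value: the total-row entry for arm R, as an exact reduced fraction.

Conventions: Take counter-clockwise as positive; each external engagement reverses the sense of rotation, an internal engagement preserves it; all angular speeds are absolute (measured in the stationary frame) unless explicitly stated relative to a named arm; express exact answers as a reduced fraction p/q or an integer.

row1: w_G1=19/62 w_G3=19/62 w_R=19/62
row2: w_G1=43/62 w_G3=-19/62 w_R=0
total: w_G1=1 w_G3=0 w_R=19/62
asked value: 19/62

planetary set (19T centre, 12T on arm, 43T internal) — Willis relation
row 1 (train locked, turned with arm): all members turn x
row 2 — arm fixed, fixed-axis ratios: sun y, ring −(19/43)·y, arm 0
boundary: total ω_ring = x − (19/43)·y = 0 and total ω_sun = x + y = 1  ⇒  y = 43/62, x = 19/62
row 2 ring = −(19/43)·43/62 = -19/62
totals (row 1 + row 2): sun 19/62 + 43/62 = 1, ring 19/62 + (-19/62) = 0, arm 19/62 + 0 = 19/62
asked cell (total, arm) = 19/62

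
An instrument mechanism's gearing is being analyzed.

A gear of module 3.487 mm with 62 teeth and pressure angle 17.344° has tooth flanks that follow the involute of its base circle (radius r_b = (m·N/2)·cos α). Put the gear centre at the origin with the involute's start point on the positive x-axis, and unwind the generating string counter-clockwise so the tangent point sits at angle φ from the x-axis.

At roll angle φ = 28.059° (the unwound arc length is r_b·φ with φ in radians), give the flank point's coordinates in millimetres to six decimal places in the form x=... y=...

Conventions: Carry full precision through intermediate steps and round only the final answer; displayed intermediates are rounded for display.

x=114.822995 y=3.943484

recognized (one wheel, involute flank): single-mesh tooth geometry, m = 3.487, N = 62
pitch radius r_p = m·N/2 = 3.487·62/2 = 108.097000
base radius r_b = r_p·cos α = 108.097000·cos 17.344° = 103.182062
roll angle φ = 28.059° = 0.48972193 rad
x = r_b·(cos φ + φ·sin φ) = 114.822995
y = r_b·(sin φ − φ·cos φ) = 3.943484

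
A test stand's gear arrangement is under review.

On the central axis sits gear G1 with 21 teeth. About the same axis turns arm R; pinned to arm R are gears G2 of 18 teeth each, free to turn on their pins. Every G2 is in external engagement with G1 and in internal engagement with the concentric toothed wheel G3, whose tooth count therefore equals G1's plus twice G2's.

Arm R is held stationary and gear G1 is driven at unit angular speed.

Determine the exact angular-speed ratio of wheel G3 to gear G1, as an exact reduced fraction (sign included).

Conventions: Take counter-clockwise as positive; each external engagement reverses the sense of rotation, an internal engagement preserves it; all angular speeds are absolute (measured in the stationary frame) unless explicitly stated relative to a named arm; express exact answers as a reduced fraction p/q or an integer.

recognized (axles ride arm R): planetary set, 21/18/57 teeth
ring teeth: 21 + 2·18 = 57
21(ω_sun−ω_arm) = −57(ω_ring−ω_arm),  ω_arm = 0, ω_sun = 1
ω_ring = 0 − (21/57)(1−0) = -7/19
ω_out/ω_in = -7/19

-7/19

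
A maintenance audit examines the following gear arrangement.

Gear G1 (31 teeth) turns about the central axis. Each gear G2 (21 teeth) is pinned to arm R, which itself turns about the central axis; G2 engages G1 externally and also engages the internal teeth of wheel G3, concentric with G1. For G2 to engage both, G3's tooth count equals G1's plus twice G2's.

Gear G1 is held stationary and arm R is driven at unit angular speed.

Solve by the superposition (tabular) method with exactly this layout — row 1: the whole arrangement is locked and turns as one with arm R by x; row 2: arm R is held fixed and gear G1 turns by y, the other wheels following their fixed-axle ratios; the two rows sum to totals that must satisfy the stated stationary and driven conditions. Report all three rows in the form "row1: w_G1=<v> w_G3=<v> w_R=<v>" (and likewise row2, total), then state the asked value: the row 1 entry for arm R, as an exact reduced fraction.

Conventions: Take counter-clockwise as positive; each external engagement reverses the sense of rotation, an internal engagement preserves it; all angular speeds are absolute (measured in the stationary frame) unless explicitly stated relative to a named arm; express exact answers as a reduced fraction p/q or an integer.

recognized (axles ride arm R): planetary set, 31/21/73 teeth
row 1: whole set turns with the arm by x
row 2 — arm fixed, fixed-axis ratios: sun y, ring −(31/73)·y, arm 0
boundary: total ω_sun = x + y = 0 and total ω_arm = x = 1  ⇒  y = -1, x = 1
row 2 ring = −(31/73)·(-1) = 31/73
totals (row 1 + row 2): sun 1 + (-1) = 0, ring 1 + 31/73 = 104/73, arm 1 + 0 = 1
asked cell (row1, arm) = 1

row1: w_G1=1 w_G3=1 w_R=1
row2: w_G1=-1 w_G3=31/73 w_R=0
total: w_G1=0 w_G3=104/73 w_R=1
asked value: 1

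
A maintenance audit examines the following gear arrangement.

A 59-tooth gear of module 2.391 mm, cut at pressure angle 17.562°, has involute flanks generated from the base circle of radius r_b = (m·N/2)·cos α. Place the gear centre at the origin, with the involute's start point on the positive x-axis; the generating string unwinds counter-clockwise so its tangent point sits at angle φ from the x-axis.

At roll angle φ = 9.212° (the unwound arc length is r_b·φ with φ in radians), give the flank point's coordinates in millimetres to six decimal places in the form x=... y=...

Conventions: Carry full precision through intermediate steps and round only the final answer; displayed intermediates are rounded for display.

x=68.110519 y=0.092923

recognized (one wheel, involute flank): single-mesh tooth geometry, m = 2.391, N = 59
pitch radius r_p = m·N/2 = 2.391·59/2 = 70.534500
base radius r_b = r_p·cos α = 70.534500·cos 17.562° = 67.246957
roll angle φ = 9.212° = 0.16077973 rad
x = r_b·(cos φ + φ·sin φ) = 68.110519
y = r_b·(sin φ − φ·cos φ) = 0.092923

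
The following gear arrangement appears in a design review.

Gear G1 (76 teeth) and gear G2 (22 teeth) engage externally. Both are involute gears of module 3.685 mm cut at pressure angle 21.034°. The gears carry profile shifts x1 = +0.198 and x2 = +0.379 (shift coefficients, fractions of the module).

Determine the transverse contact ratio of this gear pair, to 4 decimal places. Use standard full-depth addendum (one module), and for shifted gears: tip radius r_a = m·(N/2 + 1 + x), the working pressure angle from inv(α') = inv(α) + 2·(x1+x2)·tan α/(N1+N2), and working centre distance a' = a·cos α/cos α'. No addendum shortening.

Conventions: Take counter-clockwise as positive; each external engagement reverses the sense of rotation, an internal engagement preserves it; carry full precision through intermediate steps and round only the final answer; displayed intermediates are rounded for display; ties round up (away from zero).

recognized (one external pair, fixed centres): single-mesh tooth geometry, m = 3.685, N1 = 76, N2 = 22
base radii: r_b1 = 130.699465, r_b2 = 37.834056
tip radii: r_a1 = 144.444630, r_a2 = 45.616615
inv(α') = inv(21.034°) + 2·(+0.198+0.379)·tan α/(76+22) = 0.02196070  ⇒  α' = 22.64793°
a' = a·cos α / cos α' = 180.5650·cos 21.034°/cos 22.64793° = 182.615273
action lengths: √(r_a1²−r_b1²) = 61.497162, √(r_a2²−r_b2²) = 25.484501
base pitch p_b = π·m·cos α = 10.805381
CR = (61.497162 + 25.484501 − 182.615273·sin 22.64793°)/10.805381 = 1.542052
contact ratio ≈ 1.5421

1.5421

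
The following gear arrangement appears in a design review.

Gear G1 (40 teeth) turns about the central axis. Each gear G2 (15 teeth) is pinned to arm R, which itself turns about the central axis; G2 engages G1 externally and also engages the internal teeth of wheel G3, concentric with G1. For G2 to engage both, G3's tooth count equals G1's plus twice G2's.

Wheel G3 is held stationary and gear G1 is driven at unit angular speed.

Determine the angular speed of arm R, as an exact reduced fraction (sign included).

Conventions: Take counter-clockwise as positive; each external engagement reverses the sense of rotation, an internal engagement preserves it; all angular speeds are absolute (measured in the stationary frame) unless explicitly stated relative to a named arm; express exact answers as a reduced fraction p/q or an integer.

4/11

topology: planetary set — G1 40T / G2 15T / G3 70T, arm = carrier (Willis)
ring teeth: 40 + 2·15 = 70
40(ω_sun−ω_arm) = −70(ω_ring−ω_arm),  ω_ring = 0, ω_sun = 1
40(1−ω_arm) = −70(0−ω_arm)  ⇒  110·ω_arm = 40  ⇒  ω_arm = 4/11
exact speed ratio = 4/11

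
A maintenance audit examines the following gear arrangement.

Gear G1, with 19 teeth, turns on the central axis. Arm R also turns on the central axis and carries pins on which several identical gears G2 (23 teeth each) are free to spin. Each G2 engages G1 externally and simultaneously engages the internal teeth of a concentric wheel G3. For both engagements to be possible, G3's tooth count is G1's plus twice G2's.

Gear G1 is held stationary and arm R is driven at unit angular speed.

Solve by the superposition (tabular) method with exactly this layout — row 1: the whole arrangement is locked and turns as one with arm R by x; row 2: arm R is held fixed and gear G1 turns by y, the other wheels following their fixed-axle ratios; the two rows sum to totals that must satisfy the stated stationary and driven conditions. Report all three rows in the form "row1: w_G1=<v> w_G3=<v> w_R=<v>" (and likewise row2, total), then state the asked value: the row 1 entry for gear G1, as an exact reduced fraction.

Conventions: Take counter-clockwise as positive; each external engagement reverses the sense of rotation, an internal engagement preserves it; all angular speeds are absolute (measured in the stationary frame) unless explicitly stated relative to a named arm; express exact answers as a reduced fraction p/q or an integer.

row1: w_G1=1 w_G3=1 w_R=1
row2: w_G1=-1 w_G3=19/65 w_R=0
total: w_G1=0 w_G3=84/65 w_R=1
asked value: 1

recognized (axles ride arm R): planetary set, 19/23/65 teeth
row 1 (train locked, turned with arm): all members turn x
row 2 (arm held, sun turns y): ω_ring = −(19/65)·y, ω_arm = 0
boundary: total ω_sun = x + y = 0 and total ω_arm = x = 1  ⇒  y = -1, x = 1
row 2 ring = −(19/65)·(-1) = 19/65
totals (row 1 + row 2): sun 1 + (-1) = 0, ring 1 + 19/65 = 84/65, arm 1 + 0 = 1
asked cell (row1, sun) = 1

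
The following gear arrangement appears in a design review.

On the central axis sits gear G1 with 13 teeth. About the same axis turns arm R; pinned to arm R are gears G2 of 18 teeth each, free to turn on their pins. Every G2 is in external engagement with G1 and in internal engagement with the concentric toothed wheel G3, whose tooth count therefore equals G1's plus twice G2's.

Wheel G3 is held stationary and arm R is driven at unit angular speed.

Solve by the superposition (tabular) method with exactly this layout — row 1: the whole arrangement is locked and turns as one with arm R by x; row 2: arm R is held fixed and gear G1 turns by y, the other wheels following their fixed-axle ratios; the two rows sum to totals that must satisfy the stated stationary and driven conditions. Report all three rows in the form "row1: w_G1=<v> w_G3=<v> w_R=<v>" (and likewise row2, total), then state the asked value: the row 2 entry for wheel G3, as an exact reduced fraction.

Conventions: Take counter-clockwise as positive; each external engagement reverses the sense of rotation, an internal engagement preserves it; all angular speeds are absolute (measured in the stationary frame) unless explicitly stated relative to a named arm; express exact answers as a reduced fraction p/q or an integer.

class = planetary set [G3 = 13+2·18 = 49; Willis about the carrier]
row 1: whole set turns with the arm by x
row 2 — arm fixed, fixed-axis ratios: sun y, ring −(13/49)·y, arm 0
boundary: total ω_ring = x − (13/49)·y = 0 and total ω_arm = x = 1  ⇒  y = 49/13, x = 1
row 2 ring = −(13/49)·49/13 = -1
totals (row 1 + row 2): sun 1 + 49/13 = 62/13, ring 1 + (-1) = 0, arm 1 + 0 = 1
asked cell (row2, ring) = -1

row1: w_G1=1 w_G3=1 w_R=1
row2: w_G1=49/13 w_G3=-1 w_R=0
total: w_G1=62/13 w_G3=0 w_R=1
asked value: -1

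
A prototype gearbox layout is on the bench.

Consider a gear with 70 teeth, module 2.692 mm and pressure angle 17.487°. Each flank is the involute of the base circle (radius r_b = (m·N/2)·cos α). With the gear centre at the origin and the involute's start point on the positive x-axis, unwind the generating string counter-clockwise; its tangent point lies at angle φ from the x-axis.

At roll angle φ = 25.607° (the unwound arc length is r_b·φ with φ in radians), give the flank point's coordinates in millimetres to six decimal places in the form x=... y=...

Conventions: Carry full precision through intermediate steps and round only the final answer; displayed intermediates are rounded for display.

x=98.397438 y=2.621084

single-mesh involute tooth geometry (70T wheel at module 2.692)
pitch radius r_p = m·N/2 = 2.692·70/2 = 94.220000
base radius r_b = r_p·cos α = 94.220000·cos 17.487° = 89.865637
roll angle φ = 25.607° = 0.44692646 rad
x = r_b·(cos φ + φ·sin φ) = 98.397438
y = r_b·(sin φ − φ·cos φ) = 2.621084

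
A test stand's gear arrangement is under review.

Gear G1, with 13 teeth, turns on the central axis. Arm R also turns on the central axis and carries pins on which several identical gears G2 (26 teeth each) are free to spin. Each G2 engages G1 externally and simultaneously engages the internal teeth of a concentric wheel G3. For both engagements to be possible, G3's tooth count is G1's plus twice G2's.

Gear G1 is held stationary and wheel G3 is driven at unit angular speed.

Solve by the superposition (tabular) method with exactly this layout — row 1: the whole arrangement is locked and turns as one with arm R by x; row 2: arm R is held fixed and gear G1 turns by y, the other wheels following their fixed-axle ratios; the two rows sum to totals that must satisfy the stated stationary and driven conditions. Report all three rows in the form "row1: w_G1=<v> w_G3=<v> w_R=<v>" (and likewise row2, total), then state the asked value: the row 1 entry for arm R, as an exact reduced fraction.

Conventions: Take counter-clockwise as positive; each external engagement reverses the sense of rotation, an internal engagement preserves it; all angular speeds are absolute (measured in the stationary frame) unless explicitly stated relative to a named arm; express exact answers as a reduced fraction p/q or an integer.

topology: planetary set — G1 13T / G2 26T / G3 65T, arm = carrier (Willis)
row 1 — lock + rotate with arm: ω_sun = ω_ring = ω_arm = x
row 2 (arm held, sun turns y): ω_ring = −(13/65)·y, ω_arm = 0
boundary: total ω_sun = x + y = 0 and total ω_ring = x − (13/65)·y = 1  ⇒  y = -5/6, x = 5/6
row 2 ring = −(13/65)·(-5/6) = 1/6
totals (row 1 + row 2): sun 5/6 + (-5/6) = 0, ring 5/6 + 1/6 = 1, arm 5/6 + 0 = 5/6
asked cell (row1, arm) = 5/6

row1: w_G1=5/6 w_G3=5/6 w_R=5/6
row2: w_G1=-5/6 w_G3=1/6 w_R=0
total: w_G1=0 w_G3=1 w_R=5/6
asked value: 5/6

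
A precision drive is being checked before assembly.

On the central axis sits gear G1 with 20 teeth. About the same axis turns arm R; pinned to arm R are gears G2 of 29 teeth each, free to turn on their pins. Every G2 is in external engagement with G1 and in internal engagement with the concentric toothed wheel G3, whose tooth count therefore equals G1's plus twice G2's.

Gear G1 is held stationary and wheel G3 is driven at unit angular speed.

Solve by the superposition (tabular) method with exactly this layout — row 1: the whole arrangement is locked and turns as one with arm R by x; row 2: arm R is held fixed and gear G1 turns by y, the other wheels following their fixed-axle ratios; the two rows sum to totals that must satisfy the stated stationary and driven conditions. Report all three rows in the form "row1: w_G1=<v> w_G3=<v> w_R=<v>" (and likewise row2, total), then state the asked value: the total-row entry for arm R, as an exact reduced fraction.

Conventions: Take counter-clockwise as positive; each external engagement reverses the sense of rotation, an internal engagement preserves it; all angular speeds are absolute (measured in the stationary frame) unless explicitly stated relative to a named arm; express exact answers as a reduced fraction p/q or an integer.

topology: planetary set — G1 20T / G2 29T / G3 78T, arm = carrier (Willis)
row 1 (train locked, turned with arm): all members turn x
row 2 — arm fixed, fixed-axis ratios: sun y, ring −(20/78)·y, arm 0
boundary: total ω_sun = x + y = 0 and total ω_ring = x − (20/78)·y = 1  ⇒  y = -39/49, x = 39/49
row 2 ring = −(20/78)·(-39/49) = 10/49
totals (row 1 + row 2): sun 39/49 + (-39/49) = 0, ring 39/49 + 10/49 = 1, arm 39/49 + 0 = 39/49
asked cell (total, arm) = 39/49

row1: w_G1=39/49 w_G3=39/49 w_R=39/49
row2: w_G1=-39/49 w_G3=10/49 w_R=0
total: w_G1=0 w_G3=1 w_R=39/49
asked value: 39/49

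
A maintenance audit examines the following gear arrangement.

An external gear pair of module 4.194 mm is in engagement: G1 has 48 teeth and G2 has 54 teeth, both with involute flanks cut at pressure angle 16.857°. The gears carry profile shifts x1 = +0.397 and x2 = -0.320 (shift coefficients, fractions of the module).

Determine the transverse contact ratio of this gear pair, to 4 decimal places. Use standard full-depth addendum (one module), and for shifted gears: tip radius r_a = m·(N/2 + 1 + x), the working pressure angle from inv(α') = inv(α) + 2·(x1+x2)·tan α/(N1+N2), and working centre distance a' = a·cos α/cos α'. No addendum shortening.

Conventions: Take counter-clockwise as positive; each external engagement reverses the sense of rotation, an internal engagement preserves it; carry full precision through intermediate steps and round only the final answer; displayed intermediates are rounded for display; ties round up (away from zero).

topology: single-mesh involute geometry — m = 4.194, 48T/54T pair
base radii: r_b1 = 96.330961, r_b2 = 108.372331
tip radii: r_a1 = 106.515018, r_a2 = 116.089920
inv(α') = inv(16.857°) + 2·(+0.397-0.320)·tan α/(48+54) = 0.00925097  ⇒  α' = 17.13751°
a' = a·cos α / cos α' = 213.8940·cos 16.857°/cos 17.13751° = 214.214343
action lengths: √(r_a1²−r_b1²) = 45.451018, √(r_a2²−r_b2²) = 41.620997
base pitch p_b = π·m·cos α = 12.609693
CR = (45.451018 + 41.620997 − 214.214343·sin 17.13751°)/12.609693 = 1.899359
contact ratio ≈ 1.8994

1.8994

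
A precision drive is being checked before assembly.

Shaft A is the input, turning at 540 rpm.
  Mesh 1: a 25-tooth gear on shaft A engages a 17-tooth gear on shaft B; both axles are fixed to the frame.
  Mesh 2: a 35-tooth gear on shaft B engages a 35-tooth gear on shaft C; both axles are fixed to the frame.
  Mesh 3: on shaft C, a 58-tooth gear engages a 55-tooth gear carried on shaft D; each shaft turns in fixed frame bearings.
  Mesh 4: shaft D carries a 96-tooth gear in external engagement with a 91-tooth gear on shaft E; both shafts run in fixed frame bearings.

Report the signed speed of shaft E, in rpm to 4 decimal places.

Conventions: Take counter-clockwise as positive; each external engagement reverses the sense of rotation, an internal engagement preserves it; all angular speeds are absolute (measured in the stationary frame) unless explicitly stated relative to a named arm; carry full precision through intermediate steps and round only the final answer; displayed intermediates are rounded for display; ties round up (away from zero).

+883.4460 rpm

topology: fixed-axis compound train — 4 meshes, A→E
mesh 1 [25T→17T]: ω = 540.0000×25/17 = 794.1176 rpm, sense flips to −
mesh 2 [35T→35T]: ω = 794.1176×35/35 = 794.1176 rpm, sense flips to +
mesh 3 [58T→55T]: ω = 794.1176×58/55 = 837.4332 rpm, sense flips to −
mesh 4 [96T→91T]: ω = 837.4332×96/91 = 883.4460 rpm, sense flips to +
signed output speed = +883.4460 rpm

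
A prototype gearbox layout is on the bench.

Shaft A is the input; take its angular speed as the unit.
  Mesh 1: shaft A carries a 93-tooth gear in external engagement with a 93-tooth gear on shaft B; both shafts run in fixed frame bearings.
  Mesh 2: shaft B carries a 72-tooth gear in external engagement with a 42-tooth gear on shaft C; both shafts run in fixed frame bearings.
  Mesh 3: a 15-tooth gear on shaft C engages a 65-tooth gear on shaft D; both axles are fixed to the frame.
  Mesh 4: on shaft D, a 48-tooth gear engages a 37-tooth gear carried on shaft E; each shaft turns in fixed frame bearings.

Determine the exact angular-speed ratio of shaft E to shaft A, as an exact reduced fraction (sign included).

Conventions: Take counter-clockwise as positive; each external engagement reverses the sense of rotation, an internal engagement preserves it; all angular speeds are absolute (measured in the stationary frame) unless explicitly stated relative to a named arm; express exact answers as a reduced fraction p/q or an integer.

class = fixed-axis compound train [4 meshes; 4 ratios multiply, 4 sense flips]
mesh 1 [93T→93T]: running ratio 1, sense −
mesh 2 [72T→42T]: running ratio 12/7, sense +
mesh 3 [15T→65T]: running ratio 36/91, sense −
mesh 4 [48T→37T]: running ratio 1728/3367, sense +
ω_out/ω_in = 1728/3367

1728/3367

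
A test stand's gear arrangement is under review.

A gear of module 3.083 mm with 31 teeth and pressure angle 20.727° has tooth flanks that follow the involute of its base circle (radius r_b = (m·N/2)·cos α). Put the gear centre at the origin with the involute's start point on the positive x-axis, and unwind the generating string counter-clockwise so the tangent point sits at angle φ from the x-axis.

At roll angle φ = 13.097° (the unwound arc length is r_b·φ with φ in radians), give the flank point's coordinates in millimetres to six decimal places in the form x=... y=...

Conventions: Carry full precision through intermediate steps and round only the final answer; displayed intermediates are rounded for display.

x=45.846076 y=0.177011

topology: single-mesh involute geometry — m = 3.083, N = 31
pitch radius r_p = m·N/2 = 3.083·31/2 = 47.786500
base radius r_b = r_p·cos α = 47.786500·cos 20.727° = 44.693631
roll angle φ = 13.097° = 0.22858577 rad
x = r_b·(cos φ + φ·sin φ) = 45.846076
y = r_b·(sin φ − φ·cos φ) = 0.177011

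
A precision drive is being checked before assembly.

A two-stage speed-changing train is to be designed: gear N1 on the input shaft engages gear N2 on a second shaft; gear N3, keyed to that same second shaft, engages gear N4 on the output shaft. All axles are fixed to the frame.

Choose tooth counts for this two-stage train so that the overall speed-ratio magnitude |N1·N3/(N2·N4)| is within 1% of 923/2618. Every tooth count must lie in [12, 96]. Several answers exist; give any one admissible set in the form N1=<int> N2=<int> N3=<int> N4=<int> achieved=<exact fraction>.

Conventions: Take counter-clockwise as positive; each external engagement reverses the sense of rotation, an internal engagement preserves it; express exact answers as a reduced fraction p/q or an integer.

N1=13 N2=34 N3=71 N4=77 achieved=923/2618

class = fixed-axis compound train [2-stage, 923/2618 wanted]
target = 923/2618 in lowest terms: an exact hit needs N1·N3 = k·923 and N2·N4 = k·2618 for one integer k, every count in [12, 96]; additionally prefer no 1:1 stage (N1 ≠ N2, N3 ≠ N4)
k = 1: N1·N3 = 923 = 13·71, N2·N4 = 2618 = 34·77
achieved = 13·71/(34·77) = 923/2618; |achieved − target| = 0 ≤ 923/261800 ✓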